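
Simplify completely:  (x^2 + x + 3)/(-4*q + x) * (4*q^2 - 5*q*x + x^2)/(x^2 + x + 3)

Factor: 4*q^2 - 5*q*x + x^2 = (-q + x)*(-4*q + x)
Cancel the common factors (x^2 + x + 3), (-4*q + x).

-q + x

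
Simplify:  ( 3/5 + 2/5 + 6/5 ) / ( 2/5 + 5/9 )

Numerator: 3/5 + 2/5 + 6/5 = 11/5
Denominator: 2/5 + 5/9 = 43/45
Divide: (11/5) · (45/43) = 99/43

99/43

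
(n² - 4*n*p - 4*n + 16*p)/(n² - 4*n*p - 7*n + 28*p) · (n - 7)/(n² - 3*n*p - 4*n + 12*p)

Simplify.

-1/(-n + 3*p)

Factor: n² - 4*n*p - 4*n + 16*p = (n - 4*p)·(n - 4);  n² - 4*n*p - 7*n + 28*p = (n - 7)·(n - 4*p);  n² - 3*n*p - 4*n + 12*p = (n - 3*p)·(n - 4)
Cancel the common factors (n - 4*p), (n - 4), (n - 7).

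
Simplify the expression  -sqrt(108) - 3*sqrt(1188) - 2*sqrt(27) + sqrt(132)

-16*sqrt(33) - 12*sqrt(3)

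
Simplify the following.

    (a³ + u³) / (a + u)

a² - a*u + u²

u^3 + a^3 = (a + u)(a² - a*u + u²).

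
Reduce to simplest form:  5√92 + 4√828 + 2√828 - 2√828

34*√23

5√92 = 10*√23; 4√828 = 24*√23; 2√828 = 12*√23; 2√828 = 12*√23
Combine: (10 + 24 + 12 - 12)·√23 = 34*√23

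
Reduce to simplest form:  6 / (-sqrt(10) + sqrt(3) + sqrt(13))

(-3*sqrt(10) + 10*sqrt(3) + sqrt(390))/10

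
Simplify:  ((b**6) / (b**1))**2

Inside the bracket: b**5
Raise to the power 2: b**10

b**10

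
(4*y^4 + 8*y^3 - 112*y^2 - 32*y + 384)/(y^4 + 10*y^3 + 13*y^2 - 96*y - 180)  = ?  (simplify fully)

Factor: 4*y^4 + 8*y^3 - 112*y^2 - 32*y + 384 = 4*(y + 2)*(y - 2)*(y - 4)*(y + 6);  y^4 + 10*y^3 + 13*y^2 - 96*y - 180 = (y + 5)*(y + 2)*(y + 6)*(y - 3)
Cancel the common factors (y + 6), (y + 2).

(4*y^2 - 24*y + 32)/(y^2 + 2*y - 15)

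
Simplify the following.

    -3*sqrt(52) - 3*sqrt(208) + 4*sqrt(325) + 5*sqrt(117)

17*sqrt(13)

3*sqrt(52) = 6*sqrt(13); 3*sqrt(208) = 12*sqrt(13); 4*sqrt(325) = 20*sqrt(13); 5*sqrt(117) = 15*sqrt(13)
Combine: (-6 - 12 + 20 + 15)·sqrt(13) = 17*sqrt(13)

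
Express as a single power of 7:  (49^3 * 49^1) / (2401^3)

49^3 = 7^6; 49^1 = 7^2; 2401^3 = 7^12
Combine exponents: 7^(-4)

7^(-4)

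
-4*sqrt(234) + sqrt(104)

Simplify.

4*sqrt(234) = 12*sqrt(26); sqrt(104) = 2*sqrt(26)
Combine: (-12 + 2)·sqrt(26) = -10*sqrt(26)

-10*sqrt(26)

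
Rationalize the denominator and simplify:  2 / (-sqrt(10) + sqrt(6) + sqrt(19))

(-30*sqrt(10) - 6*sqrt(19) + 46*sqrt(6) + 8*sqrt(285))/231

Group as (sqrt(6) + sqrt(19)) - sqrt(10); multiply by (sqrt(6) + sqrt(19)) + sqrt(10), then rationalise the remaining surd.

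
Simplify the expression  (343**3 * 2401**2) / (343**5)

7**2

343**3 = 7**9; 2401**2 = 7**8; 343**5 = 7**15
Combine exponents: 7**2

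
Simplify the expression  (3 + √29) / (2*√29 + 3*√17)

(-58 - 6*√29 + 9*√17 + 3*√493)/37

Multiply numerator and denominator by -3*√17 + 2*√29.
Denominator becomes -37; numerator becomes -3*√493 - 9*√17 + 6*√29 + 58.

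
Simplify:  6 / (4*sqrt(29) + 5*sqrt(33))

(-24*sqrt(29) + 30*sqrt(33))/361

Multiply numerator and denominator by -5*sqrt(33) + 4*sqrt(29).
Denominator becomes -361; numerator becomes -30*sqrt(33) + 24*sqrt(29).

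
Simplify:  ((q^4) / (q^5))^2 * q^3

q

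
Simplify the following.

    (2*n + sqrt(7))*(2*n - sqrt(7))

Difference of squares with P = 2*n, Q = sqrt(7).

4*n^2 - 7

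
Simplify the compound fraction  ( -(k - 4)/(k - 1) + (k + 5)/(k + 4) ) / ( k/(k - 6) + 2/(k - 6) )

(4*k² - 13*k - 66)/(k³ + 5*k² + 2*k - 8)

Numerator: -(k - 4)/(k - 1) + (k + 5)/(k + 4) = (4*k + 11)/(k² + 3*k - 4)
Denominator: k/(k - 6) + 2/(k - 6) = (k + 2)/(k - 6)
Divide: ((4*k + 11)/(k² + 3*k - 4)) · ((k - 6)/(k + 2)) = (4*k² - 13*k - 66)/(k³ + 5*k² + 2*k - 8)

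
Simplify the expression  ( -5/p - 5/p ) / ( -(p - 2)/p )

Numerator: -5/p - 5/p = -10/p
Denominator: -(p - 2)/p = (-p + 2)/p
Divide: (-10/p) · (p/(-p + 2)) = 10/(p - 2)

10/(p - 2)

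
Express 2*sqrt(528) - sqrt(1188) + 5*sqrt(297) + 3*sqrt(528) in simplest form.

29*sqrt(33)

2*sqrt(528) = 8*sqrt(33); sqrt(1188) = 6*sqrt(33); 5*sqrt(297) = 15*sqrt(33); 3*sqrt(528) = 12*sqrt(33)
Combine: (8 - 6 + 15 + 12)·sqrt(33) = 29*sqrt(33)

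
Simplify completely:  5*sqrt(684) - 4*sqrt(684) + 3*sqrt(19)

5*sqrt(684) = 30*sqrt(19); 4*sqrt(684) = 24*sqrt(19); 3*sqrt(19) = 3*sqrt(19)
Combine: (30 - 24 + 3)·sqrt(19) = 9*sqrt(19)

9*sqrt(19)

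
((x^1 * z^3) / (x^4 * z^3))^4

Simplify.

x^(-12)

Inside the bracket: (x^-3)
Raise to the power 4: (x^-12)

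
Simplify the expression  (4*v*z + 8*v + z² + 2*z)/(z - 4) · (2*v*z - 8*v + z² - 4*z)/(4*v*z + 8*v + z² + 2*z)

2*v + z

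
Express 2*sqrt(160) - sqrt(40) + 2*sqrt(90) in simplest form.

12*sqrt(10)

2*sqrt(160) = 8*sqrt(10); sqrt(40) = 2*sqrt(10); 2*sqrt(90) = 6*sqrt(10)
Combine: (8 - 2 + 6)·sqrt(10) = 12*sqrt(10)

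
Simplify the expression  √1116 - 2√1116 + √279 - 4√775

-23*√31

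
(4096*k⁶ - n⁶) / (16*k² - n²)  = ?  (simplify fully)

Difference of sixth powers: factor out (16*k² - n²).

256*k⁴ + 16*k²*n² + n⁴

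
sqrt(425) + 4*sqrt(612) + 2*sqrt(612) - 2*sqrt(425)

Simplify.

31*sqrt(17)

sqrt(425) = 5*sqrt(17); 4*sqrt(612) = 24*sqrt(17); 2*sqrt(612) = 12*sqrt(17); 2*sqrt(425) = 10*sqrt(17)
Combine: (5 + 24 + 12 - 10)·sqrt(17) = 31*sqrt(17)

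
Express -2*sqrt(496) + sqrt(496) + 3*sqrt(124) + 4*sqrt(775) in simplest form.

22*sqrt(31)

2*sqrt(496) = 8*sqrt(31); sqrt(496) = 4*sqrt(31); 3*sqrt(124) = 6*sqrt(31); 4*sqrt(775) = 20*sqrt(31)
Combine: (-8 + 4 + 6 + 20)·sqrt(31) = 22*sqrt(31)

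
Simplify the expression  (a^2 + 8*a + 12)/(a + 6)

Factor: a^2 + 8*a + 12 = (a + 6)*(a + 2)
Cancel the common factor (a + 6).

a + 2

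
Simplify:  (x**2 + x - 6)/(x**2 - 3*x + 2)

Factor: x**2 + x - 6 = (x + 3)*(x - 2);  x**2 - 3*x + 2 = (x - 2)*(x - 1)
Cancel the common factor (x - 2).

(x + 3)/(x - 1)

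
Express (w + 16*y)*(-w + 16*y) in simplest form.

-w^2 + 256*y^2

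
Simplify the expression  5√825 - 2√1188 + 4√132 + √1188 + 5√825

5√825 = 25*√33; 2√1188 = 12*√33; 4√132 = 8*√33; √1188 = 6*√33; 5√825 = 25*√33
Combine: (25 - 12 + 8 + 6 + 25)·√33 = 52*√33

52*√33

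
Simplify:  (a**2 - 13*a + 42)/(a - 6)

a - 7

Factor: a**2 - 13*a + 42 = (a - 6)*(a - 7)
Cancel the common factor (a - 6).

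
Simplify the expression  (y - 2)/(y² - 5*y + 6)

Factor: y² - 5*y + 6 = (y - 3)·(y - 2)
Cancel the common factor (y - 2).

1/(y - 3)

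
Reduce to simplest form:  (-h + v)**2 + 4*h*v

After expansion: h**2 + 2*h*v + v**2 — a perfect-square trinomial.

(h + v)**2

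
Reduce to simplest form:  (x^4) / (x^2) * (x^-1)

Quotient: x^2
Multiply by (x^-1): add exponents.

x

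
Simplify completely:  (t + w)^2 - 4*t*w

Expanding gives t^2 - 2*t*w + w^2, a perfect square.

(t - w)^2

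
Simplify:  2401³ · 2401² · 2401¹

7^24

2401³ = 7^12; 2401² = 7^8; 2401¹ = 7^4
Combine exponents: 7^24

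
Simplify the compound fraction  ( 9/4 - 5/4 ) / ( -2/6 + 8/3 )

3/7

Numerator: 9/4 - 5/4 = 1
Denominator: -2/6 + 8/3 = 7/3
Divide: (1) · (3/7) = 3/7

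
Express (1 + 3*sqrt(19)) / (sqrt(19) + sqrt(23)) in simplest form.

(-57 - sqrt(19) + sqrt(23) + 3*sqrt(437))/4

Multiply numerator and denominator by -sqrt(23) + sqrt(19).
Denominator becomes -4; numerator becomes -3*sqrt(437) - sqrt(23) + sqrt(19) + 57.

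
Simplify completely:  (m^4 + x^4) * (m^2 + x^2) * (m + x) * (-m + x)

-m^8 + x^8

Telescope via difference of squares: (x+m)(x-m) = -m^2 + x^2, then repeat with the next factor.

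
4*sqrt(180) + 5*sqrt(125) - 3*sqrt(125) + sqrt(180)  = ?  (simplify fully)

4*sqrt(180) = 24*sqrt(5); 5*sqrt(125) = 25*sqrt(5); 3*sqrt(125) = 15*sqrt(5); sqrt(180) = 6*sqrt(5)
Combine: (24 + 25 - 15 + 6)·sqrt(5) = 40*sqrt(5)

40*sqrt(5)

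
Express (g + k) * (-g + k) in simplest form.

Telescope via difference of squares: (k+g)(k-g) = -g^2 + k^2.

-g^2 + k^2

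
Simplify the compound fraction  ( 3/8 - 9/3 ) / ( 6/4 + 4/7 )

Numerator: 3/8 - 9/3 = -21/8
Denominator: 6/4 + 4/7 = 29/14
Divide: (-21/8) · (14/29) = -147/116

-147/116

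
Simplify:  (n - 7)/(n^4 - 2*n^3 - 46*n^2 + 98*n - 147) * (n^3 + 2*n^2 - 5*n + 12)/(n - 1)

(n + 4)/(n^2 + 6*n - 7)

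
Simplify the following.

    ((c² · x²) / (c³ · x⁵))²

1/(c²*x⁶)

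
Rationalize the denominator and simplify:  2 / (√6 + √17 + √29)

(-√2958 - 3*√29 + 9*√17 + 20*√6)/93

Group as (√17 + √29) + √6; multiply by (√17 + √29) - √6, then rationalise the remaining surd.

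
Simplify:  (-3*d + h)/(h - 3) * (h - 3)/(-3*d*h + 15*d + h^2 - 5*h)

1/(h - 5)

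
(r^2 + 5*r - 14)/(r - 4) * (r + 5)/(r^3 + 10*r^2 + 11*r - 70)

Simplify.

Factor: r^2 + 5*r - 14 = (r + 7)*(r - 2);  r^3 + 10*r^2 + 11*r - 70 = (r - 2)*(r + 5)*(r + 7)
Cancel the common factors (r + 5), (r - 2), (r + 7).

1/(r - 4)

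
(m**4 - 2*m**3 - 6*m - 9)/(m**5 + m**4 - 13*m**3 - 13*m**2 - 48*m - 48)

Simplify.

Factor: m**4 - 2*m**3 - 6*m - 9 = (m - 3)*(m**2 + 3)*(m + 1);  m**5 + m**4 - 13*m**3 - 13*m**2 - 48*m - 48 = (m + 1)*(m + 4)*(m - 4)*(m**2 + 3)
Cancel the common factors (m**2 + 3), (m + 1).

(m - 3)/(m**2 - 16)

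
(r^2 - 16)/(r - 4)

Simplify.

r + 4

Factor: r^2 - 16 = (r + 4)*(r - 4)
Cancel the common factor (r - 4).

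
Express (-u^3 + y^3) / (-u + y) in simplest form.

u^2 + u*y + y^2

y^3 - u^3 = (-u + y)(u^2 + u*y + y^2).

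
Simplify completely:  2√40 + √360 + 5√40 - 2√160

12*√10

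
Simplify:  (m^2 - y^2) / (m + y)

m - y

m^2 - y^2 factors as -(-m + y)*(m + y).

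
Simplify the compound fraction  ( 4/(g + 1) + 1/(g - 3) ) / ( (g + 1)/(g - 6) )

(5*g² - 41*g + 66)/(g³ - g² - 5*g - 3)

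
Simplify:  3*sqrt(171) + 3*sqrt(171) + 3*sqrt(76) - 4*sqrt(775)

3*sqrt(171) = 9*sqrt(19); 3*sqrt(171) = 9*sqrt(19); 3*sqrt(76) = 6*sqrt(19); 4*sqrt(775) = 20*sqrt(31)

-20*sqrt(31) + 24*sqrt(19)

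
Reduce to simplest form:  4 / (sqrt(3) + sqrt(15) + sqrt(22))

Group as (sqrt(3) + sqrt(15)) + sqrt(22); multiply by (sqrt(3) + sqrt(15)) - sqrt(22), then rationalise the remaining surd.

(-6*sqrt(110) - 4*sqrt(22) + 10*sqrt(15) + 34*sqrt(3))/41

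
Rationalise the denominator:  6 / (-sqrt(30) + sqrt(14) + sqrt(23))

Group as (sqrt(14) + sqrt(23)) - sqrt(30); multiply by (sqrt(14) + sqrt(23)) + sqrt(30), then rationalise the remaining surd.

(-14*sqrt(30) + 42*sqrt(23) + 78*sqrt(14) + 8*sqrt(2415))/413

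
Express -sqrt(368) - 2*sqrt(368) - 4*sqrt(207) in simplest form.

sqrt(368) = 4*sqrt(23); 2*sqrt(368) = 8*sqrt(23); 4*sqrt(207) = 12*sqrt(23)
Combine: (-4 - 8 - 12)·sqrt(23) = -24*sqrt(23)

-24*sqrt(23)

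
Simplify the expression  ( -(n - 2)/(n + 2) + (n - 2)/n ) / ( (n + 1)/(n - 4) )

Numerator: -(n - 2)/(n + 2) + (n - 2)/n = (2*n - 4)/(n^2 + 2*n)
Denominator: (n + 1)/(n - 4) = (n + 1)/(n - 4)
Divide: ((2*n - 4)/(n^2 + 2*n)) · ((n - 4)/(n + 1)) = (2*n^2 - 12*n + 16)/(n^3 + 3*n^2 + 2*n)

(2*n^2 - 12*n + 16)/(n^3 + 3*n^2 + 2*n)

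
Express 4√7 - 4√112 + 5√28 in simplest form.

-2*√7

4√7 = 4*√7; 4√112 = 16*√7; 5√28 = 10*√7
Combine: (4 - 16 + 10)·√7 = -2*√7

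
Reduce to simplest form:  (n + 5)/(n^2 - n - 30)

1/(n - 6)

Factor: n^2 - n - 30 = (n + 5)*(n - 6)
Cancel the common factor (n + 5).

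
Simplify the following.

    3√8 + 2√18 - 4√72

3√8 = 6*√2; 2√18 = 6*√2; 4√72 = 24*√2
Combine: (6 + 6 - 24)·√2 = -12*√2

-12*√2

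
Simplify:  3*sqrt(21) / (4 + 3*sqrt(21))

Multiply numerator and denominator by -3*sqrt(21) + 4.
Denominator becomes -173; numerator becomes -189 + 12*sqrt(21).

(-12*sqrt(21) + 189)/173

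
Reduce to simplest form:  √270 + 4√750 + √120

√270 = 3*√30; 4√750 = 20*√30; √120 = 2*√30
Combine: (3 + 20 + 2)·√30 = 25*√30

25*√30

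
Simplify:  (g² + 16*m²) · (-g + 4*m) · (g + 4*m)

Pair the conjugate factors: ((4*m)+g)((4*m)-g) = -g² + 16*m², then repeat with the next factor.

-g⁴ + 256*m⁴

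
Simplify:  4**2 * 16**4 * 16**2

4**2 = 2**4; 16**4 = 2**16; 16**2 = 2**8
Combine exponents: 2**28

2**28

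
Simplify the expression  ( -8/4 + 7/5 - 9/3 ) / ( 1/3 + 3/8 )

Numerator: -8/4 + 7/5 - 9/3 = -18/5
Denominator: 1/3 + 3/8 = 17/24
Divide: (-18/5) · (24/17) = -432/85

-432/85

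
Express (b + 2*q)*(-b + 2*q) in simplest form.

Product of conjugates: (P+Q)(P-Q) = P**2 - Q**2.

-b**2 + 4*q**2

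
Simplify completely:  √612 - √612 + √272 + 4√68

12*√17

√612 = 6*√17; √612 = 6*√17; √272 = 4*√17; 4√68 = 8*√17
Combine: (6 - 6 + 4 + 8)·√17 = 12*√17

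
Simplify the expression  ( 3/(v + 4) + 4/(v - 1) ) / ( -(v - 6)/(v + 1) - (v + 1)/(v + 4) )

Numerator: 3/(v + 4) + 4/(v - 1) = (7*v + 13)/(v² + 3*v - 4)
Denominator: -(v - 6)/(v + 1) - (v + 1)/(v + 4) = (-2*v² + 23)/(v² + 5*v + 4)
Divide: ((7*v + 13)/(v² + 3*v - 4)) · ((v² + 5*v + 4)/(-2*v² + 23)) = (-7*v² - 20*v - 13)/(2*v³ - 2*v² - 23*v + 23)

(-7*v² - 20*v - 13)/(2*v³ - 2*v² - 23*v + 23)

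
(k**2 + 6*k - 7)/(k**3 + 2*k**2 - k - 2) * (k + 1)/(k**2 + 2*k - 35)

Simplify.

1/(k**2 - 3*k - 10)

Factor: k**2 + 6*k - 7 = (k - 1)*(k + 7);  k**3 + 2*k**2 - k - 2 = (k + 1)*(k + 2)*(k - 1);  k**2 + 2*k - 35 = (k - 5)*(k + 7)
Cancel the common factors (k - 1), (k + 7), (k + 1).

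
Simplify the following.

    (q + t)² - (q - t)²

Write as f(q,t) - f(q,-t) and expand.

4*q*t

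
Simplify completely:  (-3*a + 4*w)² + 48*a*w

(3*a + 4*w)²

Expand the square and combine the 48*a*w term.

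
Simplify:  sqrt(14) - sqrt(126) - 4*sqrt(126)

-14*sqrt(14)

sqrt(14) = sqrt(14); sqrt(126) = 3*sqrt(14); 4*sqrt(126) = 12*sqrt(14)
Combine: (1 - 3 - 12)·sqrt(14) = -14*sqrt(14)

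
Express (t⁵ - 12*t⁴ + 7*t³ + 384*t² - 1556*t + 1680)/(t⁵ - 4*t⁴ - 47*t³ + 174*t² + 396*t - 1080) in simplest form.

(t² - 11*t + 28)/(t² - 3*t - 18)

Factor: t⁵ - 12*t⁴ + 7*t³ + 384*t² - 1556*t + 1680 = (t - 2)·(t - 5)·(t + 6)·(t - 7)·(t - 4);  t⁵ - 4*t⁴ - 47*t³ + 174*t² + 396*t - 1080 = (t - 5)·(t - 2)·(t + 3)·(t + 6)·(t - 6)
Cancel the common factors (t - 2), (t + 6), (t - 5).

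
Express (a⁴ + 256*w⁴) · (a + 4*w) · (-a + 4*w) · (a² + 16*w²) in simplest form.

-a⁸ + 65536*w⁸

((4*w)+a)((4*w)-a) = -a² + 16*w²; continue pairing.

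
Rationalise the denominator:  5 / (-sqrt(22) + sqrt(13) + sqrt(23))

(-7*sqrt(22) + 6*sqrt(23) + 16*sqrt(13) + sqrt(6578))/100

Group as (sqrt(13) + sqrt(23)) - sqrt(22); multiply by (sqrt(13) + sqrt(23)) + sqrt(22), then rationalise the remaining surd.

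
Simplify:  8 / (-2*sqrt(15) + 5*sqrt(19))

Multiply numerator and denominator by 2*sqrt(15) + 5*sqrt(19).
Denominator becomes 415; numerator becomes 16*sqrt(15) + 40*sqrt(19).

(16*sqrt(15) + 40*sqrt(19))/415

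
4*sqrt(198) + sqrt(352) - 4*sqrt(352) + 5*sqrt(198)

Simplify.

15*sqrt(22)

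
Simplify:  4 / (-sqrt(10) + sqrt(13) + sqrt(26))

Group as (sqrt(13) + sqrt(26)) - sqrt(10); multiply by (sqrt(13) + sqrt(26)) + sqrt(10), then rationalise the remaining surd.

(-116*sqrt(10) - 12*sqrt(26) + 92*sqrt(13) + 208*sqrt(5))/511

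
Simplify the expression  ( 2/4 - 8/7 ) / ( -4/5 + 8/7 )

Numerator: 2/4 - 8/7 = -9/14
Denominator: -4/5 + 8/7 = 12/35
Divide: (-9/14) · (35/12) = -15/8

-15/8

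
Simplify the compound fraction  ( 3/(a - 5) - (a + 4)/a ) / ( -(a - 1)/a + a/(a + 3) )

Numerator: 3/(a - 5) - (a + 4)/a = (-a^2 + 4*a + 20)/(a^2 - 5*a)
Denominator: -(a - 1)/a + a/(a + 3) = (-2*a + 3)/(a^2 + 3*a)
Divide: ((-a^2 + 4*a + 20)/(a^2 - 5*a)) · ((a^2 + 3*a)/(-2*a + 3)) = (a^3 - a^2 - 32*a - 60)/(2*a^2 - 13*a + 15)

(a^3 - a^2 - 32*a - 60)/(2*a^2 - 13*a + 15)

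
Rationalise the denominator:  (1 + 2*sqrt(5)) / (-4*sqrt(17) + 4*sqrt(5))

Multiply numerator and denominator by 4*sqrt(5) + 4*sqrt(17).
Denominator becomes -192; numerator becomes 4*sqrt(5) + 4*sqrt(17) + 40 + 8*sqrt(85).

(-2*sqrt(85) - 10 - sqrt(17) - sqrt(5))/48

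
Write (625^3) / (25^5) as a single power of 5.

5^2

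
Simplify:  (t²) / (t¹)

t

Quotient: t¹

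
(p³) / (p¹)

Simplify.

p²

Quotient: p²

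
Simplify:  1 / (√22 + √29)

Multiply numerator and denominator by -√29 + √22.
Denominator becomes -7; numerator becomes -√29 + √22.

(-√22 + √29)/7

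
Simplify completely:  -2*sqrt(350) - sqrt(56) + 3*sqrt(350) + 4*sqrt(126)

2*sqrt(350) = 10*sqrt(14); sqrt(56) = 2*sqrt(14); 3*sqrt(350) = 15*sqrt(14); 4*sqrt(126) = 12*sqrt(14)
Combine: (-10 - 2 + 15 + 12)·sqrt(14) = 15*sqrt(14)

15*sqrt(14)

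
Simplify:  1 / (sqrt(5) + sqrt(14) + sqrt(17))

(-sqrt(1190) + sqrt(17) + 4*sqrt(14) + 13*sqrt(5))/138

Group as (sqrt(14) + sqrt(17)) + sqrt(5); multiply by (sqrt(14) + sqrt(17)) - sqrt(5), then rationalise the remaining surd.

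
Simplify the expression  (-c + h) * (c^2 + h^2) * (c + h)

Pair the conjugate factors: (h+c)(h-c) = -c^2 + h^2, then repeat with the next factor.

-c^4 + h^4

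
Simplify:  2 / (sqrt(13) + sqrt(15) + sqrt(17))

(-4*sqrt(3315) + 22*sqrt(17) + 30*sqrt(15) + 38*sqrt(13))/659

Group as (sqrt(13) + sqrt(15)) + sqrt(17); multiply by (sqrt(13) + sqrt(15)) - sqrt(17), then rationalise the remaining surd.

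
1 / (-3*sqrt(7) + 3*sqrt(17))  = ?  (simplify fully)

Multiply numerator and denominator by 3*sqrt(7) + 3*sqrt(17).
Denominator becomes 90; numerator becomes 3*sqrt(7) + 3*sqrt(17).

(sqrt(7) + sqrt(17))/30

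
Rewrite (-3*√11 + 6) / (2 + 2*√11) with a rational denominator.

(-39 + 9*√11)/20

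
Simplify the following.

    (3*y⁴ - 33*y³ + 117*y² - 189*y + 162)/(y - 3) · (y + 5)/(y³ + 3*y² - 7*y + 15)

Factor: 3*y⁴ - 33*y³ + 117*y² - 189*y + 162 = 3·(y² - 2*y + 3)·(y - 3)·(y - 6);  y³ + 3*y² - 7*y + 15 = (y + 5)·(y² - 2*y + 3)
Cancel the common factors (y² - 2*y + 3), (y - 3), (y + 5).

3*y - 18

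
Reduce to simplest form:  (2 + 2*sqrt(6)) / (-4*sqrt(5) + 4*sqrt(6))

(sqrt(5) + sqrt(6) + sqrt(30) + 6)/2

Multiply numerator and denominator by 4*sqrt(5) + 4*sqrt(6).
Denominator becomes 16; numerator becomes 8*sqrt(5) + 8*sqrt(6) + 8*sqrt(30) + 48.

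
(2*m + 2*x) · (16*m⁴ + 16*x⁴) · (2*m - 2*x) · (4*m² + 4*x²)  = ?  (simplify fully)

256*m⁸ - 256*x⁸

Pair the conjugate factors: ((2*m)+(2*x))((2*m)-(2*x)) = 4*m² - 4*x², then repeat with the next factor.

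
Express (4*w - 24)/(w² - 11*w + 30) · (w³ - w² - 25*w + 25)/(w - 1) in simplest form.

Factor: 4*w - 24 = 4·(w - 6);  w² - 11*w + 30 = (w - 6)·(w - 5);  w³ - w² - 25*w + 25 = (w - 5)·(w - 1)·(w + 5)
Cancel the common factors (w - 6), (w - 5), (w - 1).

4*w + 20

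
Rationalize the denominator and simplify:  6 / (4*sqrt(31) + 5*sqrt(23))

(-24*sqrt(31) + 30*sqrt(23))/79

Multiply numerator and denominator by -4*sqrt(31) + 5*sqrt(23).
Denominator becomes 79; numerator becomes -24*sqrt(31) + 30*sqrt(23).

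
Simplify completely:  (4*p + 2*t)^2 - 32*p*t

4*(2*p - t)^2

After expansion: 16*p^2 - 16*p*t + 4*t^2 — a perfect-square trinomial.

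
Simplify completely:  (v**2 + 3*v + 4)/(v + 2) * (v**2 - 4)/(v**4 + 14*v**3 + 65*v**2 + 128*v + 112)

Factor: v**2 - 4 = (v + 2)*(v - 2);  v**4 + 14*v**3 + 65*v**2 + 128*v + 112 = (v**2 + 3*v + 4)*(v + 7)*(v + 4)
Cancel the common factors (v**2 + 3*v + 4), (v + 2).

(v - 2)/(v**2 + 11*v + 28)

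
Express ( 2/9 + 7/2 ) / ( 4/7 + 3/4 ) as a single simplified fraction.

Numerator: 2/9 + 7/2 = 67/18
Denominator: 4/7 + 3/4 = 37/28
Divide: (67/18) · (28/37) = 938/333

938/333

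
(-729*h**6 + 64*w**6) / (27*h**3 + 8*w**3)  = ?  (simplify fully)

-27*h**3 + 8*w**3

-729*h**6 + 64*w**6 factors as (-3*h + 2*w)*(3*h + 2*w)*(9*h**2 - 6*h*w + 4*w**2)*(9*h**2 + 6*h*w + 4*w**2).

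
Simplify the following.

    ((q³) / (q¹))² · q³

Inside the bracket: q²
Raise to the power 2: q⁴
Multiply by q³: add exponents.

q⁷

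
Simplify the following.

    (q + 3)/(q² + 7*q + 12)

1/(q + 4)

Factor: q² + 7*q + 12 = (q + 4)·(q + 3)
Cancel the common factor (q + 3).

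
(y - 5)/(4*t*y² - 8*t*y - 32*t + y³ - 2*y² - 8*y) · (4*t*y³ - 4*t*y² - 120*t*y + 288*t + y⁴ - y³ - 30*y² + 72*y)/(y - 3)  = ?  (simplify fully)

Factor: 4*t*y² - 8*t*y - 32*t + y³ - 2*y² - 8*y = (4*t + y)·(y + 2)·(y - 4);  4*t*y³ - 4*t*y² - 120*t*y + 288*t + y⁴ - y³ - 30*y² + 72*y = (y - 3)·(y - 4)·(y + 6)·(4*t + y)
Cancel the common factors (y - 3), (4*t + y), (y - 4).

(y² + y - 30)/(y + 2)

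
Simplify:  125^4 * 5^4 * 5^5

125^4 = 5^12; 5^4 = 5^4; 5^5 = 5^5
Combine exponents: 5^21

5^21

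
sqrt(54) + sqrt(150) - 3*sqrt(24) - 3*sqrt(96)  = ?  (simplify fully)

sqrt(54) = 3*sqrt(6); sqrt(150) = 5*sqrt(6); 3*sqrt(24) = 6*sqrt(6); 3*sqrt(96) = 12*sqrt(6)
Combine: (3 + 5 - 6 - 12)·sqrt(6) = -10*sqrt(6)

-10*sqrt(6)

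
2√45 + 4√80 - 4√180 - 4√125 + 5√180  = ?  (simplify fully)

2√45 = 6*√5; 4√80 = 16*√5; 4√180 = 24*√5; 4√125 = 20*√5; 5√180 = 30*√5
Combine: (6 + 16 - 24 - 20 + 30)·√5 = 8*√5

8*√5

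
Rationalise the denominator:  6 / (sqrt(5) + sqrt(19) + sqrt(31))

Group as (sqrt(5) + sqrt(19)) + sqrt(31); multiply by (sqrt(5) + sqrt(19)) - sqrt(31), then rationalise the remaining surd.

(-12*sqrt(2945) - 42*sqrt(31) + 102*sqrt(19) + 270*sqrt(5))/331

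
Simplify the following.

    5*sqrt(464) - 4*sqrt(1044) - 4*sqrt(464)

-20*sqrt(29)

5*sqrt(464) = 20*sqrt(29); 4*sqrt(1044) = 24*sqrt(29); 4*sqrt(464) = 16*sqrt(29)
Combine: (20 - 24 - 16)·sqrt(29) = -20*sqrt(29)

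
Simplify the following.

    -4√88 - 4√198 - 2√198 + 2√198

4√88 = 8*√22; 4√198 = 12*√22; 2√198 = 6*√22; 2√198 = 6*√22
Combine: (-8 - 12 - 6 + 6)·√22 = -20*√22

-20*√22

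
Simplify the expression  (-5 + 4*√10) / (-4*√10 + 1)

(-155 + 16*√10)/159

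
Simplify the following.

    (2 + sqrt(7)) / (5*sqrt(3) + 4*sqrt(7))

(-5*sqrt(21) - 10*sqrt(3) + 8*sqrt(7) + 28)/37

Multiply numerator and denominator by -5*sqrt(3) + 4*sqrt(7).
Denominator becomes 37; numerator becomes -5*sqrt(21) - 10*sqrt(3) + 8*sqrt(7) + 28.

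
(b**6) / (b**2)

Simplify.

Quotient: b**4

b**4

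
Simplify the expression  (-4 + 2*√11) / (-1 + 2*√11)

(-6*√11 + 40)/43

Multiply numerator and denominator by -2*√11 - 1.
Denominator becomes -43; numerator becomes -40 + 6*√11.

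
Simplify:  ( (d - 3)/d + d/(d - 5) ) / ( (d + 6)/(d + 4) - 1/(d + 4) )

(2*d^3 - 17*d + 60)/(d^3 - 25*d)

Numerator: (d - 3)/d + d/(d - 5) = (2*d^2 - 8*d + 15)/(d^2 - 5*d)
Denominator: (d + 6)/(d + 4) - 1/(d + 4) = (d + 5)/(d + 4)
Divide: ((2*d^2 - 8*d + 15)/(d^2 - 5*d)) · ((d + 4)/(d + 5)) = (2*d^3 - 17*d + 60)/(d^3 - 25*d)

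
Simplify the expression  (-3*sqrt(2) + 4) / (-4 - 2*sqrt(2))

Multiply numerator and denominator by -4 + 2*sqrt(2).
Denominator becomes 8; numerator becomes -28 + 20*sqrt(2).

(-7 + 5*sqrt(2))/2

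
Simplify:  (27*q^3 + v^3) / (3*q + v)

9*q^2 - 3*q*v + v^2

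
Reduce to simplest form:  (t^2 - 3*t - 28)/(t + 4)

t - 7

Factor: t^2 - 3*t - 28 = (t + 4)*(t - 7)
Cancel the common factor (t + 4).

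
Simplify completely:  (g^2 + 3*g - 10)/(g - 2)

Factor: g^2 + 3*g - 10 = (g - 2)*(g + 5)
Cancel the common factor (g - 2).

g + 5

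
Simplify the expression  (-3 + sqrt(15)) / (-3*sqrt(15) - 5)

(-30 + 7*sqrt(15))/55

Multiply numerator and denominator by -5 + 3*sqrt(15).
Denominator becomes -110; numerator becomes -14*sqrt(15) + 60.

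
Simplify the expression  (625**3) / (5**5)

5**7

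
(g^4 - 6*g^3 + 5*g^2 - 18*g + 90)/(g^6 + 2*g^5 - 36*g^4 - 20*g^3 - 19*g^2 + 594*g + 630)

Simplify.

Factor: g^4 - 6*g^3 + 5*g^2 - 18*g + 90 = (g - 3)*(g - 5)*(g^2 + 2*g + 6);  g^6 + 2*g^5 - 36*g^4 - 20*g^3 - 19*g^2 + 594*g + 630 = (g + 7)*(g - 5)*(g^2 + 2*g + 6)*(g + 1)*(g - 3)
Cancel the common factors (g^2 + 2*g + 6), (g - 5), (g - 3).

1/(g^2 + 8*g + 7)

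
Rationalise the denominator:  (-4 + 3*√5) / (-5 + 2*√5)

(-7*√5 - 10)/5

Multiply numerator and denominator by -5 - 2*√5.
Denominator becomes 5; numerator becomes -7*√5 - 10.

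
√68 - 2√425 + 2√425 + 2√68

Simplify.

6*√17

√68 = 2*√17; 2√425 = 10*√17; 2√425 = 10*√17; 2√68 = 4*√17
Combine: (2 - 10 + 10 + 4)·√17 = 6*√17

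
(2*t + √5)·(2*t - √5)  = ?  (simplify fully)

4*t² - 5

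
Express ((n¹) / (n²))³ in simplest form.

Inside the bracket: (n^-1)
Raise to the power 3: (n^-3)

n^(-3)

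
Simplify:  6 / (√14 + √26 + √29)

Group as (√14 + √26) + √29; multiply by (√14 + √26) - √29, then rationalise the remaining surd.

(-8*√2639 + 22*√29 + 34*√26 + 82*√14)/445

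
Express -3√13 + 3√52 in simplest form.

3√13 = 3*√13; 3√52 = 6*√13
Combine: (-3 + 6)·√13 = 3*√13

3*√13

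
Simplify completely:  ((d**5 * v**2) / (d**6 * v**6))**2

Inside the bracket: (d**-1) * (v**-4)
Raise to the power 2: (d**-2) * (v**-8)

1/(d**2*v**8)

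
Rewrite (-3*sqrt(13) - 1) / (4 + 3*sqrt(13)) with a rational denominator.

(-113 + 9*sqrt(13))/101

Multiply numerator and denominator by -3*sqrt(13) + 4.
Denominator becomes -101; numerator becomes -9*sqrt(13) + 113.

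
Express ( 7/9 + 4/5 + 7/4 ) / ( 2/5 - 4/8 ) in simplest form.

-599/18

Numerator: 7/9 + 4/5 + 7/4 = 599/180
Denominator: 2/5 - 4/8 = -1/10
Divide: (599/180) · (-10) = -599/18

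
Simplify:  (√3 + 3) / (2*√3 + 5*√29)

(-6*√3 - 6 + 5*√87 + 15*√29)/713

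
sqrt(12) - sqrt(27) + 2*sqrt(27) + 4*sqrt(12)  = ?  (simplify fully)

13*sqrt(3)

sqrt(12) = 2*sqrt(3); sqrt(27) = 3*sqrt(3); 2*sqrt(27) = 6*sqrt(3); 4*sqrt(12) = 8*sqrt(3)
Combine: (2 - 3 + 6 + 8)·sqrt(3) = 13*sqrt(3)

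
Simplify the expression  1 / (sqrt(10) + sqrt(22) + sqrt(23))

(-4*sqrt(1265) + 9*sqrt(23) + 11*sqrt(22) + 35*sqrt(10))/799

Group as (sqrt(10) + sqrt(23)) + sqrt(22); multiply by (sqrt(10) + sqrt(23)) - sqrt(22), then rationalise the remaining surd.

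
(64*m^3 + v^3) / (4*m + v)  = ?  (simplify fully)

16*m^2 - 4*m*v + v^2

(4*m)^3 + v^3 = (4*m + v)(16*m^2 - 4*m*v + v^2).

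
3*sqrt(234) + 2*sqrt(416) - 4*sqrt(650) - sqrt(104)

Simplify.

-5*sqrt(26)

3*sqrt(234) = 9*sqrt(26); 2*sqrt(416) = 8*sqrt(26); 4*sqrt(650) = 20*sqrt(26); sqrt(104) = 2*sqrt(26)
Combine: (9 + 8 - 20 - 2)·sqrt(26) = -5*sqrt(26)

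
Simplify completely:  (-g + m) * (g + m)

Telescope via difference of squares: (m+g)(m-g) = -g^2 + m^2.

-g^2 + m^2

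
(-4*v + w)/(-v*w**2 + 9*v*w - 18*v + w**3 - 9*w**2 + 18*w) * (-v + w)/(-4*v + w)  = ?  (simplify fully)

Factor: -v*w**2 + 9*v*w - 18*v + w**3 - 9*w**2 + 18*w = (-v + w)*(w - 6)*(w - 3)
Cancel the common factors (-v + w), (-4*v + w).

1/(w**2 - 9*w + 18)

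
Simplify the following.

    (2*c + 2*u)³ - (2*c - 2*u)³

Only the odd-power cross terms survive.

16*u*(3*c² + u²)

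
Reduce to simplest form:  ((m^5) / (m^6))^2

Inside the bracket: (m^-1)
Raise to the power 2: (m^-2)

m^(-2)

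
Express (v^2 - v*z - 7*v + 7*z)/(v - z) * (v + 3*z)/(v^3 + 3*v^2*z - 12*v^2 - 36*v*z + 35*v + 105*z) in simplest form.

Factor: v^2 - v*z - 7*v + 7*z = (v - 7)*(v - z);  v^3 + 3*v^2*z - 12*v^2 - 36*v*z + 35*v + 105*z = (v - 7)*(v - 5)*(v + 3*z)
Cancel the common factors (v - 7), (v - z), (v + 3*z).

1/(v - 5)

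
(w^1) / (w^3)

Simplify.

Quotient: (w^-2)

w^(-2)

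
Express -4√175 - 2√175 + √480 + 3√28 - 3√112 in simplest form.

4√175 = 20*√7; 2√175 = 10*√7; √480 = 4*√30; 3√28 = 6*√7; 3√112 = 12*√7

-36*√7 + 4*√30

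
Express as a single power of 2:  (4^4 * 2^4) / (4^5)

4^4 = 2^8; 2^4 = 2^4; 4^5 = 2^10
Combine exponents: 2^2

2^2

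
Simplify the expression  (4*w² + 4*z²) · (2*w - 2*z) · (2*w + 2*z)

16*w⁴ - 16*z⁴

((2*w)+(2*z))((2*w)-(2*z)) = 4*w² - 4*z²; continue pairing.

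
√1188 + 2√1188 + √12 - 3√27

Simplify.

-7*√3 + 18*√33

√1188 = 6*√33; 2√1188 = 12*√33; √12 = 2*√3; 3√27 = 9*√3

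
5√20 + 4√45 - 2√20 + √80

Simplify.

22*√5

5√20 = 10*√5; 4√45 = 12*√5; 2√20 = 4*√5; √80 = 4*√5
Combine: (10 + 12 - 4 + 4)·√5 = 22*√5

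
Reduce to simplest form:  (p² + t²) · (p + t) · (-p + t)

-p⁴ + t⁴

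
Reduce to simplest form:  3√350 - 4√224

3√350 = 15*√14; 4√224 = 16*√14
Combine: (15 - 16)·√14 = -√14

-√14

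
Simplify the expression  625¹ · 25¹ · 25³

625¹ = 5^4; 25¹ = 5^2; 25³ = 5^6
Combine exponents: 5^12

5^12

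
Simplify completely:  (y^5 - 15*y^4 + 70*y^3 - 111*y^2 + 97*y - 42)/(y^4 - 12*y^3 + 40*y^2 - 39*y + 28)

Factor: y^5 - 15*y^4 + 70*y^3 - 111*y^2 + 97*y - 42 = (y - 6)*(y - 7)*(y^2 - y + 1)*(y - 1);  y^4 - 12*y^3 + 40*y^2 - 39*y + 28 = (y - 7)*(y^2 - y + 1)*(y - 4)
Cancel the common factors (y^2 - y + 1), (y - 7).

(y^2 - 7*y + 6)/(y - 4)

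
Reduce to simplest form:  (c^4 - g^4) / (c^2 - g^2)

c^4 - g^4 factors as (c - g)*(c + g)*(c^2 + g^2).

c^2 + g^2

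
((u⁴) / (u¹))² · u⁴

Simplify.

u^10

Inside the bracket: u³
Raise to the power 2: u⁶
Multiply by u⁴: add exponents.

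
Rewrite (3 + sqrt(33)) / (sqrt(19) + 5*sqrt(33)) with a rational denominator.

(-sqrt(627) - 3*sqrt(19) + 15*sqrt(33) + 165)/806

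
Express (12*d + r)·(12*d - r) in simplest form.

144*d² - r²

(12*d)^2 - (r)^2 = 144*d² - r².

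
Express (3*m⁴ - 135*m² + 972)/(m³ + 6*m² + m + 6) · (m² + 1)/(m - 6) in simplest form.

Factor: 3*m⁴ - 135*m² + 972 = 3·(m - 6)·(m - 3)·(m + 3)·(m + 6);  m³ + 6*m² + m + 6 = (m² + 1)·(m + 6)
Cancel the common factors (m² + 1), (m + 6), (m - 6).

3*m² - 27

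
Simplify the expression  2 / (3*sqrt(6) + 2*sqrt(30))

(-3*sqrt(6) + 2*sqrt(30))/33

Multiply numerator and denominator by -2*sqrt(30) + 3*sqrt(6).
Denominator becomes -66; numerator becomes -4*sqrt(30) + 6*sqrt(6).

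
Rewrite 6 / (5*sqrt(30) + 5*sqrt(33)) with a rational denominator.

Multiply numerator and denominator by -5*sqrt(33) + 5*sqrt(30).
Denominator becomes -75; numerator becomes -30*sqrt(33) + 30*sqrt(30).

(-2*sqrt(30) + 2*sqrt(33))/5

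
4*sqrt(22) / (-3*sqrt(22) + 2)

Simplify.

(-132 - 4*sqrt(22))/97

Multiply numerator and denominator by 2 + 3*sqrt(22).
Denominator becomes -194; numerator becomes 8*sqrt(22) + 264.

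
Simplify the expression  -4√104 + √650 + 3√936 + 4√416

4√104 = 8*√26; √650 = 5*√26; 3√936 = 18*√26; 4√416 = 16*√26
Combine: (-8 + 5 + 18 + 16)·√26 = 31*√26

31*√26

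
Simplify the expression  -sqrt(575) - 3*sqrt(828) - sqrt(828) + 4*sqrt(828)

sqrt(575) = 5*sqrt(23); 3*sqrt(828) = 18*sqrt(23); sqrt(828) = 6*sqrt(23); 4*sqrt(828) = 24*sqrt(23)
Combine: (-5 - 18 - 6 + 24)·sqrt(23) = -5*sqrt(23)

-5*sqrt(23)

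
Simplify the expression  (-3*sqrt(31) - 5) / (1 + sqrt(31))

Multiply numerator and denominator by -sqrt(31) + 1.
Denominator becomes -30; numerator becomes 2*sqrt(31) + 88.

(-44 - sqrt(31))/15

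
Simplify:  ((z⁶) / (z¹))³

Inside the bracket: z⁵
Raise to the power 3: z^15

z^15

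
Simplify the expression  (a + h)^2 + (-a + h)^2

Binomially expand both and collect terms in h, a.

2*a^2 + 2*h^2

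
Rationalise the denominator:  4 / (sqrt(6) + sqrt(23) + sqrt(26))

(-16*sqrt(897) + 12*sqrt(26) + 36*sqrt(23) + 172*sqrt(6))/543

Group as (sqrt(23) + sqrt(26)) + sqrt(6); multiply by (sqrt(23) + sqrt(26)) - sqrt(6), then rationalise the remaining surd.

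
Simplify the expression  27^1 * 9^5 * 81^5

27^1 = 3^3; 9^5 = 3^10; 81^5 = 3^20
Combine exponents: 3^33

3^33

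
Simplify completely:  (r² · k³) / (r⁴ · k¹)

k²/r²

Quotient: (r^-2) · k²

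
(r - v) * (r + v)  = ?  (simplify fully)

r^2 - v^2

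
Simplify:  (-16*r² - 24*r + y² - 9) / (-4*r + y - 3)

-16*r² - 24*r + y² - 9 factors as (-4*r + y - 3)*(4*r + y + 3).

4*r + y + 3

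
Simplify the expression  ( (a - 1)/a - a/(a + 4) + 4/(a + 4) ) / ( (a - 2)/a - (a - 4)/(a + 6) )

(7*a² + 38*a - 24)/(8*a² + 20*a - 48)

Numerator: (a - 1)/a - a/(a + 4) + 4/(a + 4) = (7*a - 4)/(a² + 4*a)
Denominator: (a - 2)/a - (a - 4)/(a + 6) = (8*a - 12)/(a² + 6*a)
Divide: ((7*a - 4)/(a² + 4*a)) · ((a² + 6*a)/(8*a - 12)) = (7*a² + 38*a - 24)/(8*a² + 20*a - 48)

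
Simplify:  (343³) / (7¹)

7^8

343³ = 7^9; 7¹ = 7^1
Combine exponents: 7^8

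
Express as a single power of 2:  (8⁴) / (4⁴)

2^4

8⁴ = 2^12; 4⁴ = 2^8
Combine exponents: 2^4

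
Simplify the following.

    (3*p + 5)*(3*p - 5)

(3*p)^2 - (5)^2 = 9*p^2 - 25.

9*p^2 - 25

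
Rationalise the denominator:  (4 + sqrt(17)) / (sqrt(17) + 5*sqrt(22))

(-17 - 4*sqrt(17) + 20*sqrt(22) + 5*sqrt(374))/533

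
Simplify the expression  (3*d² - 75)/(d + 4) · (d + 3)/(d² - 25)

(3*d + 9)/(d + 4)

Factor: 3*d² - 75 = 3·(d + 5)·(d - 5);  d² - 25 = (d + 5)·(d - 5)
Cancel the common factors (d - 5), (d + 5).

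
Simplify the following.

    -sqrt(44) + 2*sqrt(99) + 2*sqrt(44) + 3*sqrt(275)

sqrt(44) = 2*sqrt(11); 2*sqrt(99) = 6*sqrt(11); 2*sqrt(44) = 4*sqrt(11); 3*sqrt(275) = 15*sqrt(11)
Combine: (-2 + 6 + 4 + 15)·sqrt(11) = 23*sqrt(11)

23*sqrt(11)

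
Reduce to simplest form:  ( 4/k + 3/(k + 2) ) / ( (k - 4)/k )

Numerator: 4/k + 3/(k + 2) = (7*k + 8)/(k² + 2*k)
Denominator: (k - 4)/k = (k - 4)/k
Divide: ((7*k + 8)/(k² + 2*k)) · (k/(k - 4)) = (7*k + 8)/(k² - 2*k - 8)

(7*k + 8)/(k² - 2*k - 8)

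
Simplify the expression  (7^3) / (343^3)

7^(-6)

7^3 = 7^3; 343^3 = 7^9
Combine exponents: 7^(-6)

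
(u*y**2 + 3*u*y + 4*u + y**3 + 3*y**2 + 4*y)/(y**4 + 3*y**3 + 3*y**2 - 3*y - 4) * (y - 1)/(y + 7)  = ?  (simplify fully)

(u + y)/(y**2 + 8*y + 7)

Factor: u*y**2 + 3*u*y + 4*u + y**3 + 3*y**2 + 4*y = (u + y)*(y**2 + 3*y + 4);  y**4 + 3*y**3 + 3*y**2 - 3*y - 4 = (y - 1)*(y**2 + 3*y + 4)*(y + 1)
Cancel the common factors (y**2 + 3*y + 4), (y - 1).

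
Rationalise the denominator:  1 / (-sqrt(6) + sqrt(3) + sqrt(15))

Group as (sqrt(3) + sqrt(15)) - sqrt(6); multiply by (sqrt(3) + sqrt(15)) + sqrt(6), then rationalise the remaining surd.

(-2*sqrt(6) - sqrt(15) + 3*sqrt(3) + sqrt(30))/6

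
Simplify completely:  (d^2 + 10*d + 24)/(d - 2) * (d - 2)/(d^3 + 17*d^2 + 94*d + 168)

1/(d + 7)

Factor: d^2 + 10*d + 24 = (d + 6)*(d + 4);  d^3 + 17*d^2 + 94*d + 168 = (d + 4)*(d + 7)*(d + 6)
Cancel the common factors (d + 6), (d + 4), (d - 2).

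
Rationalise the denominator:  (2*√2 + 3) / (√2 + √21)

(-3*√2 - 4 + 2*√42 + 3*√21)/19

Multiply numerator and denominator by -√21 + √2.
Denominator becomes -19; numerator becomes -3*√21 - 2*√42 + 4 + 3*√2.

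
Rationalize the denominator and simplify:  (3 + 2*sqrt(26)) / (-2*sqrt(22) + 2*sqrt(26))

Multiply numerator and denominator by 2*sqrt(22) + 2*sqrt(26).
Denominator becomes 16; numerator becomes 6*sqrt(22) + 6*sqrt(26) + 8*sqrt(143) + 104.

(3*sqrt(22) + 3*sqrt(26) + 4*sqrt(143) + 52)/8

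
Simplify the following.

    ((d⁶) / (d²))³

d^12

Inside the bracket: d⁴
Raise to the power 3: d^12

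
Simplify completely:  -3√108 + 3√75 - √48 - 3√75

3√108 = 18*√3; 3√75 = 15*√3; √48 = 4*√3; 3√75 = 15*√3
Combine: (-18 + 15 - 4 - 15)·√3 = -22*√3

-22*√3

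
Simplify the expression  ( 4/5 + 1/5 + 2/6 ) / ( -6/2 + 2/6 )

-1/2

Numerator: 4/5 + 1/5 + 2/6 = 4/3
Denominator: -6/2 + 2/6 = -8/3
Divide: (4/3) · (-3/8) = -1/2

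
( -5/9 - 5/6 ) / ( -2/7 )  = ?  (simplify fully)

Numerator: -5/9 - 5/6 = -25/18
Denominator: -2/7 = -2/7
Divide: (-25/18) · (-7/2) = 175/36

175/36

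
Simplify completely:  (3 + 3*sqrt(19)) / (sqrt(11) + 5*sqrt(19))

(-3*sqrt(209) - 3*sqrt(11) + 15*sqrt(19) + 285)/464

Multiply numerator and denominator by -sqrt(11) + 5*sqrt(19).
Denominator becomes 464; numerator becomes -3*sqrt(209) - 3*sqrt(11) + 15*sqrt(19) + 285.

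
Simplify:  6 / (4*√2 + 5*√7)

Multiply numerator and denominator by -5*√7 + 4*√2.
Denominator becomes -143; numerator becomes -30*√7 + 24*√2.

(-24*√2 + 30*√7)/143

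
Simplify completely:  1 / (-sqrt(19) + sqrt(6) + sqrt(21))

Group as (sqrt(6) + sqrt(21)) - sqrt(19); multiply by (sqrt(6) + sqrt(21)) + sqrt(19), then rationalise the remaining surd.

(-4*sqrt(19) + 2*sqrt(21) + 17*sqrt(6) + 3*sqrt(266))/220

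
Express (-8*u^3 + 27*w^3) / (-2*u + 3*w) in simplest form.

4*u^2 + 6*u*w + 9*w^2

Factor as (a-b)(a^2+ab+b^2) with a=(3*w), b=(2*u).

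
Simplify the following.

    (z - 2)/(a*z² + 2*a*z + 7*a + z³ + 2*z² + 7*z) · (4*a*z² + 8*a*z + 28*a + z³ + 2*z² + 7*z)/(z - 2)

(4*a + z)/(a + z)

Factor: a*z² + 2*a*z + 7*a + z³ + 2*z² + 7*z = (z² + 2*z + 7)·(a + z);  4*a*z² + 8*a*z + 28*a + z³ + 2*z² + 7*z = (z² + 2*z + 7)·(4*a + z)
Cancel the common factors (z² + 2*z + 7), (z - 2).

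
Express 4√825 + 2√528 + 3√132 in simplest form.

34*√33

4√825 = 20*√33; 2√528 = 8*√33; 3√132 = 6*√33
Combine: (20 + 8 + 6)·√33 = 34*√33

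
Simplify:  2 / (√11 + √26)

(-2*√11 + 2*√26)/15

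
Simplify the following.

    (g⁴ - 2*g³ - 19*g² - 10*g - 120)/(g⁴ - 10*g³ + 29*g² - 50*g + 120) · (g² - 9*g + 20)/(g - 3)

(g² - g - 20)/(g - 3)

Factor: g⁴ - 2*g³ - 19*g² - 10*g - 120 = (g² + 5)·(g - 6)·(g + 4);  g⁴ - 10*g³ + 29*g² - 50*g + 120 = (g² + 5)·(g - 4)·(g - 6);  g² - 9*g + 20 = (g - 5)·(g - 4)
Cancel the common factors (g² + 5), (g - 4), (g - 6).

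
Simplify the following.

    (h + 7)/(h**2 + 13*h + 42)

1/(h + 6)

Factor: h**2 + 13*h + 42 = (h + 6)*(h + 7)
Cancel the common factor (h + 7).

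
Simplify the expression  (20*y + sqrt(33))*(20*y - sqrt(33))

400*y^2 - 33

Product of conjugates: (P+Q)(P-Q) = P^2 - Q^2.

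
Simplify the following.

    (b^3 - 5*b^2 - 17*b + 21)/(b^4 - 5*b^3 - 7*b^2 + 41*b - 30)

(b - 7)/(b^2 - 7*b + 10)

Factor: b^3 - 5*b^2 - 17*b + 21 = (b - 7)*(b - 1)*(b + 3);  b^4 - 5*b^3 - 7*b^2 + 41*b - 30 = (b - 5)*(b - 1)*(b + 3)*(b - 2)
Cancel the common factors (b + 3), (b - 1).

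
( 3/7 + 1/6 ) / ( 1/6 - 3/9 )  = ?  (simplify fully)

-25/7

Numerator: 3/7 + 1/6 = 25/42
Denominator: 1/6 - 3/9 = -1/6
Divide: (25/42) · (-6) = -25/7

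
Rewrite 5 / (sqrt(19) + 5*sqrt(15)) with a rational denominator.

Multiply numerator and denominator by -5*sqrt(15) + sqrt(19).
Denominator becomes -356; numerator becomes -25*sqrt(15) + 5*sqrt(19).

(-5*sqrt(19) + 25*sqrt(15))/356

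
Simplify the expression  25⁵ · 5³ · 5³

5^16

25⁵ = 5^10; 5³ = 5^3; 5³ = 5^3
Combine exponents: 5^16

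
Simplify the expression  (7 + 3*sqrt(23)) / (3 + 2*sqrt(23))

(5*sqrt(23) + 117)/83

Multiply numerator and denominator by -2*sqrt(23) + 3.
Denominator becomes -83; numerator becomes -117 - 5*sqrt(23).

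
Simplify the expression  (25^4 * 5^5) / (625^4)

25^4 = 5^8; 5^5 = 5^5; 625^4 = 5^16
Combine exponents: 5^(-3)

5^(-3)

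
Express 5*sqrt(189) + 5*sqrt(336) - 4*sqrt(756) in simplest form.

11*sqrt(21)

5*sqrt(189) = 15*sqrt(21); 5*sqrt(336) = 20*sqrt(21); 4*sqrt(756) = 24*sqrt(21)
Combine: (15 + 20 - 24)·sqrt(21) = 11*sqrt(21)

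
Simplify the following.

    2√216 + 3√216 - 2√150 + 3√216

38*√6

2√216 = 12*√6; 3√216 = 18*√6; 2√150 = 10*√6; 3√216 = 18*√6
Combine: (12 + 18 - 10 + 18)·√6 = 38*√6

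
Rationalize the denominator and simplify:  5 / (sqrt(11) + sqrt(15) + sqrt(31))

Group as (sqrt(11) + sqrt(15)) + sqrt(31); multiply by (sqrt(11) + sqrt(15)) - sqrt(31), then rationalise the remaining surd.

(-2*sqrt(5115) - 5*sqrt(31) + 27*sqrt(15) + 35*sqrt(11))/127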